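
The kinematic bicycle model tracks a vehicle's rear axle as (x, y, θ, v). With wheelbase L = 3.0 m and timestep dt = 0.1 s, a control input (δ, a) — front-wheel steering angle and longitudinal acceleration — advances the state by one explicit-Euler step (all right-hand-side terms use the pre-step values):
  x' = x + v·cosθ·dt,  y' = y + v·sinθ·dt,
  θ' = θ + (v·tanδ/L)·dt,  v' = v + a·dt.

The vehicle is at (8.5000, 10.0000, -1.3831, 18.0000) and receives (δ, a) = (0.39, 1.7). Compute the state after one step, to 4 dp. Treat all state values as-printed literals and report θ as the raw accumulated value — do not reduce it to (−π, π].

(8.8359, 8.2316, -1.1365, 18.1700)

x' = 8.5000 + 18.0000·cos(-1.3831)·0.1 = 8.8359
y' = 10.0000 + 18.0000·sin(-1.3831)·0.1 = 8.2316
θ' = -1.3831 + (18.0000/3.0)·tan(0.39)·0.1 = -1.1365
v' = 18.0000 + 1.7000·0.1 = 18.1700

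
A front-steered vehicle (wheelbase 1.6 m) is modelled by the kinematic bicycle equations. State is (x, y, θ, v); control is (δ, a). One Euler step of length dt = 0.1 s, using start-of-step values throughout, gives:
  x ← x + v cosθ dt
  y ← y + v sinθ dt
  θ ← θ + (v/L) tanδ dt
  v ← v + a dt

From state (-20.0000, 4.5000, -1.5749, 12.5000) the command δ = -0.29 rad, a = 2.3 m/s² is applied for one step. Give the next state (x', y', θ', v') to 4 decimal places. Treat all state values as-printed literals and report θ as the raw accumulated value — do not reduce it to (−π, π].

x' = -20.0000 + 12.5000·cos(-1.5749)·0.1 = -20.0051
y' = 4.5000 + 12.5000·sin(-1.5749)·0.1 = 3.2500
θ' = -1.5749 + (12.5000/1.6)·tan(-0.29)·0.1 = -1.8080
v' = 12.5000 + 2.3000·0.1 = 12.7300

(-20.0051, 3.2500, -1.8080, 12.7300)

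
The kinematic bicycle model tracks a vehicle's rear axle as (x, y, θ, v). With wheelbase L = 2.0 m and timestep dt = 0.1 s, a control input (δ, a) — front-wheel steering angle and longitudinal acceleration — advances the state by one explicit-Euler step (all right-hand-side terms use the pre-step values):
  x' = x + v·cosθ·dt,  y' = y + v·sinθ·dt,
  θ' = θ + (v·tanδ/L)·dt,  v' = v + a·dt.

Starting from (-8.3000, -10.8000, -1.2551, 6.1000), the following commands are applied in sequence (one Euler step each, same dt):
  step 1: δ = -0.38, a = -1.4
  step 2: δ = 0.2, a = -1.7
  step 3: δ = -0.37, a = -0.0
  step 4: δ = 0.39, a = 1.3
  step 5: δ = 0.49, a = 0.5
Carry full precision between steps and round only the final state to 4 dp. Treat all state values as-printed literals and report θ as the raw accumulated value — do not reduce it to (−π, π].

(-7.6154, -13.6702, -1.1519, 5.9700)

after step 1 (δ=-0.38, a=-1.4): (-8.110608, -11.379854, -1.376921, 5.960000)
after step 2 (δ=0.2, a=-1.7): (-7.995781, -11.964688, -1.316513, 5.790000)
after step 3 (δ=-0.37, a=-0.0): (-7.850133, -12.525070, -1.428800, 5.790000)
after step 4 (δ=0.39, a=1.3): (-7.768192, -13.098242, -1.309799, 5.920000)
after step 5 (δ=0.49, a=0.5): (-7.615430, -13.670193, -1.151916, 5.970000)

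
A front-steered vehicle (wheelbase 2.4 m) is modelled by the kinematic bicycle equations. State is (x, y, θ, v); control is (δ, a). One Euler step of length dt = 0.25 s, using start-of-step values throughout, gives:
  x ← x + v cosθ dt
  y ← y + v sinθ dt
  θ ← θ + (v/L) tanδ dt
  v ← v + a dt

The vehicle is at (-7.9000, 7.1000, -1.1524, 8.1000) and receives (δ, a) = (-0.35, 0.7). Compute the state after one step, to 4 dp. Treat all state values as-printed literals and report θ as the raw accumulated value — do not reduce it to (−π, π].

x' = -7.9000 + 8.1000·cos(-1.1524)·0.25 = -7.0773
y' = 7.1000 + 8.1000·sin(-1.1524)·0.25 = 5.2497
θ' = -1.1524 + (8.1000/2.4)·tan(-0.35)·0.25 = -1.4604
v' = 8.1000 + 0.7000·0.25 = 8.2750

(-7.0773, 5.2497, -1.4604, 8.2750)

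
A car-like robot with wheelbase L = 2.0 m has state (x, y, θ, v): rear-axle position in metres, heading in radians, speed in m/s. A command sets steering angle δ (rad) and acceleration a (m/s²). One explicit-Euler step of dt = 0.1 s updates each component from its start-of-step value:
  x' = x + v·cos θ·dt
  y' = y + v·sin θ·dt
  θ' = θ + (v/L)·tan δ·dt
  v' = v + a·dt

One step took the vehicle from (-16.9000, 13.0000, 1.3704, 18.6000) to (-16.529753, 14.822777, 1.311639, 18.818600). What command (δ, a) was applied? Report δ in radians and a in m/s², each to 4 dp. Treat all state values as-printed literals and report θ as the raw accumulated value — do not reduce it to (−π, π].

δ = -0.0631, a = 2.1860

a = (v'−v)/dt = (0.218600)/0.1 = 2.1860
Δθ = θ'−θ = -0.058761;  (v·dt/L) = 18.6000·0.1/2.0 = 0.930000
tan δ = Δθ·L/(v·dt) = -0.063184  →  δ = -0.0631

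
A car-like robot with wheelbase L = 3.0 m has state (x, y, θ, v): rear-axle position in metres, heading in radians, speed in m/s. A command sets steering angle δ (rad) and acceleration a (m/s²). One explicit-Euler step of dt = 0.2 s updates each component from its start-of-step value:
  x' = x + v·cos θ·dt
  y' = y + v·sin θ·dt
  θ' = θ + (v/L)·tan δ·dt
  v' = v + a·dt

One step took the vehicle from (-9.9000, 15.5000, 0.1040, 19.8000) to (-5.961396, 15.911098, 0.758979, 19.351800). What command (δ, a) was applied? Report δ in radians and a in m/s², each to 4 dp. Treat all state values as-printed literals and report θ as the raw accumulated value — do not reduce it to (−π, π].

a = (v'−v)/dt = (-0.448200)/0.2 = -2.2410
Δθ = θ'−θ = 0.654979;  (v·dt/L) = 19.8000·0.2/3.0 = 1.320000
tan δ = Δθ·L/(v·dt) = 0.496196  →  δ = 0.4606

δ = 0.4606, a = -2.2410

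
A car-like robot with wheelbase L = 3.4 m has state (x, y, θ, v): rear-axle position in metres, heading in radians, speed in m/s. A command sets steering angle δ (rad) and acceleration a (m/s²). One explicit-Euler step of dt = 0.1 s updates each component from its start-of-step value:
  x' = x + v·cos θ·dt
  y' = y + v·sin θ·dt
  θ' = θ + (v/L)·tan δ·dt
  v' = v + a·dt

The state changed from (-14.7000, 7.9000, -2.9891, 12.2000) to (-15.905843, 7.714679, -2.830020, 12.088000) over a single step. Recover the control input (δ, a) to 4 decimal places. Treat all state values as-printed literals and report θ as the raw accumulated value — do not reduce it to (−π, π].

a = (v'−v)/dt = (-0.112000)/0.1 = -1.1200
Δθ = θ'−θ = 0.159080;  (v·dt/L) = 12.2000·0.1/3.4 = 0.358824
tan δ = Δθ·L/(v·dt) = 0.443338  →  δ = 0.4173

δ = 0.4173, a = -1.1200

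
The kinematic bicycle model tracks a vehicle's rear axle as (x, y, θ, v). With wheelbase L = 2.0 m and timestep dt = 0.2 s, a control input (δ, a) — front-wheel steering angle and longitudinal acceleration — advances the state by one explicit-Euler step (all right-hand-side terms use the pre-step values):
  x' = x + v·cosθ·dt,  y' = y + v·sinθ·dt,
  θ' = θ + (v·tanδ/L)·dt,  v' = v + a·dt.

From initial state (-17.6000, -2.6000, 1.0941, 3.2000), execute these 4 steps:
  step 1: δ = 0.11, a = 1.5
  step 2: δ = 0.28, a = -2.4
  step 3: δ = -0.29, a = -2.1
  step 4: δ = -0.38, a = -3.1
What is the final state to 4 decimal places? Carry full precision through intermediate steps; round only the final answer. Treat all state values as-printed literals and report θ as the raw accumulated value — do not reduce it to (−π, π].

(-16.5883, -0.3567, 1.0361, 1.9800)

after step 1 (δ=0.11, a=1.5): (-17.306338, -2.031350, 1.129443, 3.500000)
after step 2 (δ=0.28, a=-2.4): (-17.007324, -1.398428, 1.230087, 3.020000)
after step 3 (δ=-0.29, a=-2.1): (-16.805493, -0.829147, 1.139966, 2.600000)
after step 4 (δ=-0.38, a=-3.1): (-16.588328, -0.356665, 1.036119, 1.980000)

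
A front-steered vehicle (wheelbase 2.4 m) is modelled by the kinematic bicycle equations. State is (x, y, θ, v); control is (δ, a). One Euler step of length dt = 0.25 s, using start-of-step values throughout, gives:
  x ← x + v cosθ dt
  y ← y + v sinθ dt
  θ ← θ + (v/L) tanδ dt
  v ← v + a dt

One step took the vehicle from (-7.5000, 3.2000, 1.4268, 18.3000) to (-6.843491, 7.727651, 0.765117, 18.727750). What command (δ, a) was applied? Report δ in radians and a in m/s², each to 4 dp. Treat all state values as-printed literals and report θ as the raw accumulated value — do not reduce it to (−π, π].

δ = -0.3341, a = 1.7110

a = (v'−v)/dt = (0.427750)/0.25 = 1.7110
Δθ = θ'−θ = -0.661683;  (v·dt/L) = 18.3000·0.25/2.4 = 1.906250
tan δ = Δθ·L/(v·dt) = -0.347112  →  δ = -0.3341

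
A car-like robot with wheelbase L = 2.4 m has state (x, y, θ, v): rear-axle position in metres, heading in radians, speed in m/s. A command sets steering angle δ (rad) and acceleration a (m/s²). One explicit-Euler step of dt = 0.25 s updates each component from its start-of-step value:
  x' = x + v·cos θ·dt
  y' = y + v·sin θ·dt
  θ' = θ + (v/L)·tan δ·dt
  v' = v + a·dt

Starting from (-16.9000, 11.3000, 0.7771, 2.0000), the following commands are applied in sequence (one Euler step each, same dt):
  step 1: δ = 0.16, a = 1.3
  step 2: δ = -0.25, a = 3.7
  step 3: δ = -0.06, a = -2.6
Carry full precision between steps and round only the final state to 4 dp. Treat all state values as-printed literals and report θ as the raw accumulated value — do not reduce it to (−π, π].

(-15.5479, 12.6251, 0.7285, 2.6000)

after step 1 (δ=0.16, a=1.3): (-16.543525, 11.650607, 0.810721, 2.325000)
after step 2 (δ=-0.25, a=3.7): (-16.143058, 12.071888, 0.748880, 3.250000)
after step 3 (δ=-0.06, a=-2.6): (-15.547940, 12.625053, 0.728543, 2.600000)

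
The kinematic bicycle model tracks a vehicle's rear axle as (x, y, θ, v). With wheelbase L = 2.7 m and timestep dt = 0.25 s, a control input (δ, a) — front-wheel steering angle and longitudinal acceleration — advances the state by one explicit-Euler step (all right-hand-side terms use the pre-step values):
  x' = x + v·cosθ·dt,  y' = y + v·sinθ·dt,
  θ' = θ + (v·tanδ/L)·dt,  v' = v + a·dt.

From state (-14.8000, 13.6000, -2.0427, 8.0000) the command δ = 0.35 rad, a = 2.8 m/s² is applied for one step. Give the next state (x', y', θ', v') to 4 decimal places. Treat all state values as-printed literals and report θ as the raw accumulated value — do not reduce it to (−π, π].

x' = -14.8000 + 8.0000·cos(-2.0427)·0.25 = -15.7092
y' = 13.6000 + 8.0000·sin(-2.0427)·0.25 = 11.8186
θ' = -2.0427 + (8.0000/2.7)·tan(0.35)·0.25 = -1.7723
v' = 8.0000 + 2.8000·0.25 = 8.7000

(-15.7092, 11.8186, -1.7723, 8.7000)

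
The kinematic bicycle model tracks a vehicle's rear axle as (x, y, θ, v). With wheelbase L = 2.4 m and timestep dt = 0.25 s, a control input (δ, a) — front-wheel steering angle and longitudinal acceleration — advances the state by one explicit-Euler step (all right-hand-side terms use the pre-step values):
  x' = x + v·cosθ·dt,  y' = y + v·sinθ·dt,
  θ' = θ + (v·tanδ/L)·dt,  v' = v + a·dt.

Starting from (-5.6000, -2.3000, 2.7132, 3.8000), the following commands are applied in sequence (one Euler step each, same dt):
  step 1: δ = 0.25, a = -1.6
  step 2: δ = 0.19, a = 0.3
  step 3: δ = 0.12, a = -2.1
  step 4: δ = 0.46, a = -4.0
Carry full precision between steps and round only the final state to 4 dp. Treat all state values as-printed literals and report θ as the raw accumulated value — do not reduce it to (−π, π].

after step 1 (δ=0.25, a=-1.6): (-6.464153, -1.905361, 2.814273, 3.400000)
after step 2 (δ=0.19, a=0.3): (-7.269024, -1.632081, 2.882386, 3.475000)
after step 3 (δ=0.12, a=-2.1): (-8.108752, -1.409408, 2.926033, 2.950000)
after step 4 (δ=0.46, a=-4.0): (-8.829184, -1.251662, 3.078281, 1.950000)

(-8.8292, -1.2517, 3.0783, 1.9500)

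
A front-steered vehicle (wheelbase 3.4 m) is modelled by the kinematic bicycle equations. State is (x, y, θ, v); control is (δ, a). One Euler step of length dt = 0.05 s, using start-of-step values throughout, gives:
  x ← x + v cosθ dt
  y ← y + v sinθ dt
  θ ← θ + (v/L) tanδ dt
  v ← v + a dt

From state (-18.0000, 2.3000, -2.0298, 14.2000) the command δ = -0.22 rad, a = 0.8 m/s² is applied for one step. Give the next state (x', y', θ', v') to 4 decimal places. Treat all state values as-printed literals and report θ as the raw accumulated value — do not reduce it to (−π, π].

(-18.3146, 1.6635, -2.0765, 14.2400)

x' = -18.0000 + 14.2000·cos(-2.0298)·0.05 = -18.3146
y' = 2.3000 + 14.2000·sin(-2.0298)·0.05 = 1.6635
θ' = -2.0298 + (14.2000/3.4)·tan(-0.22)·0.05 = -2.0765
v' = 14.2000 + 0.8000·0.05 = 14.2400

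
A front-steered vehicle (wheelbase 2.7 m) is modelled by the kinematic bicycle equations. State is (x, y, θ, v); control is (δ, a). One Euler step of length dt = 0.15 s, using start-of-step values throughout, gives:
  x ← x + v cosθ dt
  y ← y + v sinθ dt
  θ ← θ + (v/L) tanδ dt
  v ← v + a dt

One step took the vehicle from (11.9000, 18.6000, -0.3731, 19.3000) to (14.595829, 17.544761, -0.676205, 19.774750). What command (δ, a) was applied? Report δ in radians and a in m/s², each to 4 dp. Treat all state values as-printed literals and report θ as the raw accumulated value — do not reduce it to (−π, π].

δ = -0.2755, a = 3.1650

a = (v'−v)/dt = (0.474750)/0.15 = 3.1650
Δθ = θ'−θ = -0.303105;  (v·dt/L) = 19.3000·0.15/2.7 = 1.072222
tan δ = Δθ·L/(v·dt) = -0.282689  →  δ = -0.2755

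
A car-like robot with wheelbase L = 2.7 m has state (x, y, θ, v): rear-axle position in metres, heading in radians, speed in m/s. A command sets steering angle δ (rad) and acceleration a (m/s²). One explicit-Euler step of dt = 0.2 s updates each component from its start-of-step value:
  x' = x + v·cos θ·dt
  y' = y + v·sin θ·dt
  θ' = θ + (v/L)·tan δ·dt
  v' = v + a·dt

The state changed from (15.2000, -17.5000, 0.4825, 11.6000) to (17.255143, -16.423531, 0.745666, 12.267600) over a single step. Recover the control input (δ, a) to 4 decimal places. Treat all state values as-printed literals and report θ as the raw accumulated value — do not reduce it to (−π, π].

a = (v'−v)/dt = (0.667600)/0.2 = 3.3380
Δθ = θ'−θ = 0.263166;  (v·dt/L) = 11.6000·0.2/2.7 = 0.859259
tan δ = Δθ·L/(v·dt) = 0.306271  →  δ = 0.2972

δ = 0.2972, a = 3.3380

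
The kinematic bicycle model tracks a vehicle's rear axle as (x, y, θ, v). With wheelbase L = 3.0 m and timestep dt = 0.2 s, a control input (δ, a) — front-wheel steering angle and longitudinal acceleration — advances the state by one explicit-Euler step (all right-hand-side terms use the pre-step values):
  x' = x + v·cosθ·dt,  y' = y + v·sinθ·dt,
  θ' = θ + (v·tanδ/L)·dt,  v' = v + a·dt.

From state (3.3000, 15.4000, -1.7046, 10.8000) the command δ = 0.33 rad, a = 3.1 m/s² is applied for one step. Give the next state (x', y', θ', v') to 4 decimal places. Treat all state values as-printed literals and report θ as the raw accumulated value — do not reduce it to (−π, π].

x' = 3.3000 + 10.8000·cos(-1.7046)·0.2 = 3.0118
y' = 15.4000 + 10.8000·sin(-1.7046)·0.2 = 13.2593
θ' = -1.7046 + (10.8000/3.0)·tan(0.33)·0.2 = -1.4580
v' = 10.8000 + 3.1000·0.2 = 11.4200

(3.0118, 13.2593, -1.4580, 11.4200)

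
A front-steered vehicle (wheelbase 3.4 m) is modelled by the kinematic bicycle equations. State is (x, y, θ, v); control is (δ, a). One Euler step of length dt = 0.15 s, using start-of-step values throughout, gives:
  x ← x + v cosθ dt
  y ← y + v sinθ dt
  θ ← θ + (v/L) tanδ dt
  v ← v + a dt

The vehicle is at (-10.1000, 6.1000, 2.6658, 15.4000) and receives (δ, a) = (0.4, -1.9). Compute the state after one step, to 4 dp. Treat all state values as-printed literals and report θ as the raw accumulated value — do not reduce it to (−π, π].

(-12.1534, 7.1581, 2.9531, 15.1150)

x' = -10.1000 + 15.4000·cos(2.6658)·0.15 = -12.1534
y' = 6.1000 + 15.4000·sin(2.6658)·0.15 = 7.1581
θ' = 2.6658 + (15.4000/3.4)·tan(0.4)·0.15 = 2.9531
v' = 15.4000 − 1.9000·0.15 = 15.1150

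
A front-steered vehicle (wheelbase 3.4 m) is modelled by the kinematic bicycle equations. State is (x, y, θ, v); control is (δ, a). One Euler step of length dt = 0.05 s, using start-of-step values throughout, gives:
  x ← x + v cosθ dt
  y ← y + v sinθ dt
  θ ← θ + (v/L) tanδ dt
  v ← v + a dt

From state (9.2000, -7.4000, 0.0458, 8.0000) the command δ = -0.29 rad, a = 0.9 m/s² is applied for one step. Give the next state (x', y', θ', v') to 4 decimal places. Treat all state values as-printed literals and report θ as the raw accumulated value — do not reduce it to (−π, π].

(9.5996, -7.3817, 0.0107, 8.0450)

x' = 9.2000 + 8.0000·cos(0.0458)·0.05 = 9.5996
y' = -7.4000 + 8.0000·sin(0.0458)·0.05 = -7.3817
θ' = 0.0458 + (8.0000/3.4)·tan(-0.29)·0.05 = 0.0107
v' = 8.0000 + 0.9000·0.05 = 8.0450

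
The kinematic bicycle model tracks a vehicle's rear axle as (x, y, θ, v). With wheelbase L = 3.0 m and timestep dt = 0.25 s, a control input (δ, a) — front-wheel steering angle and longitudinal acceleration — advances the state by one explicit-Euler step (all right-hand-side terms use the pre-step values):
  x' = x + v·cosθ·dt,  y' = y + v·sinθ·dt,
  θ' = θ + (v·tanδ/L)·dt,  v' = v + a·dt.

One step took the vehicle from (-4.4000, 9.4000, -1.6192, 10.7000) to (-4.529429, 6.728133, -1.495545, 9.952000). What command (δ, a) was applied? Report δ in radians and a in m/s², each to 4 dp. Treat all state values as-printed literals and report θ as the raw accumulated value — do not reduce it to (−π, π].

δ = 0.1378, a = -2.9920

a = (v'−v)/dt = (-0.748000)/0.25 = -2.9920
Δθ = θ'−θ = 0.123655;  (v·dt/L) = 10.7000·0.25/3.0 = 0.891667
tan δ = Δθ·L/(v·dt) = 0.138679  →  δ = 0.1378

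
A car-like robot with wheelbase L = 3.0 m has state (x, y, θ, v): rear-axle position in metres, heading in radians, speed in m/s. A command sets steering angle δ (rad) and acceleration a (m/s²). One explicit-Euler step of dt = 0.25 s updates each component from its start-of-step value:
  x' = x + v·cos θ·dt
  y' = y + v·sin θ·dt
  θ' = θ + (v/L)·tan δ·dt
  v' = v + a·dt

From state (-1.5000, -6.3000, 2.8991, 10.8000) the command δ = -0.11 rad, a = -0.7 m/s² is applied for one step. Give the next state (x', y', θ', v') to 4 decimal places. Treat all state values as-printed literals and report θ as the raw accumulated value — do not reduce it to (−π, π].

x' = -1.5000 + 10.8000·cos(2.8991)·0.25 = -4.1210
y' = -6.3000 + 10.8000·sin(2.8991)·0.25 = -5.6517
θ' = 2.8991 + (10.8000/3.0)·tan(-0.11)·0.25 = 2.7997
v' = 10.8000 − 0.7000·0.25 = 10.6250

(-4.1210, -5.6517, 2.7997, 10.6250)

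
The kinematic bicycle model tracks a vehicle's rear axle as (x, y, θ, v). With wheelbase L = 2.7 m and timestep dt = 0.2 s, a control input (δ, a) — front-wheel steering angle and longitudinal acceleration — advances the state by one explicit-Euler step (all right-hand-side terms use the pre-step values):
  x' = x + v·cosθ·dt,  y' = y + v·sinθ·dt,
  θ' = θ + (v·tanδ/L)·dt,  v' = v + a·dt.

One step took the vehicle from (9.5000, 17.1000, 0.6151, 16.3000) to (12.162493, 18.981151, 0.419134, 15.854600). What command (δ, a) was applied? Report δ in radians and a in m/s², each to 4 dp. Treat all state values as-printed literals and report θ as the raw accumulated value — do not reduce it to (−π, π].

δ = -0.1609, a = -2.2270

a = (v'−v)/dt = (-0.445400)/0.2 = -2.2270
Δθ = θ'−θ = -0.195966;  (v·dt/L) = 16.3000·0.2/2.7 = 1.207407
tan δ = Δθ·L/(v·dt) = -0.162303  →  δ = -0.1609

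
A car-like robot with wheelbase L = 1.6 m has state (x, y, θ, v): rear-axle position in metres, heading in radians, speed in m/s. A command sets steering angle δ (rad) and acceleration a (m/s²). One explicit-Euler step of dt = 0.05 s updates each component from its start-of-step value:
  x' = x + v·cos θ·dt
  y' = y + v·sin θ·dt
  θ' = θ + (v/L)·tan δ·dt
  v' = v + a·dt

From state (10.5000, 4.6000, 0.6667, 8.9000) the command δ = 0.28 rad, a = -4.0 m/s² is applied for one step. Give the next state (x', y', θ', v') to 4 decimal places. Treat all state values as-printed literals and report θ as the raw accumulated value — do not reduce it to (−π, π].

x' = 10.5000 + 8.9000·cos(0.6667)·0.05 = 10.8497
y' = 4.6000 + 8.9000·sin(0.6667)·0.05 = 4.8752
θ' = 0.6667 + (8.9000/1.6)·tan(0.28)·0.05 = 0.7467
v' = 8.9000 − 4.0000·0.05 = 8.7000

(10.8497, 4.8752, 0.7467, 8.7000)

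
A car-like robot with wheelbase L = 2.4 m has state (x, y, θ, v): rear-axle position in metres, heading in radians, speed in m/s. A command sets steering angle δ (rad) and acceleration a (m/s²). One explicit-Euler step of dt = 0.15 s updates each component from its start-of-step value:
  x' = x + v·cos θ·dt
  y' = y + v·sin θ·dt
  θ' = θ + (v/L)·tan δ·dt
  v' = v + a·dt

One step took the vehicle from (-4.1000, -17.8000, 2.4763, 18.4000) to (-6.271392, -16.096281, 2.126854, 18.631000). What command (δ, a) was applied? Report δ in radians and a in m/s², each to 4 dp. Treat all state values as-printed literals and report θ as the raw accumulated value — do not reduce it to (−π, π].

δ = -0.2950, a = 1.5400

a = (v'−v)/dt = (0.231000)/0.15 = 1.5400
Δθ = θ'−θ = -0.349446;  (v·dt/L) = 18.4000·0.15/2.4 = 1.150000
tan δ = Δθ·L/(v·dt) = -0.303866  →  δ = -0.2950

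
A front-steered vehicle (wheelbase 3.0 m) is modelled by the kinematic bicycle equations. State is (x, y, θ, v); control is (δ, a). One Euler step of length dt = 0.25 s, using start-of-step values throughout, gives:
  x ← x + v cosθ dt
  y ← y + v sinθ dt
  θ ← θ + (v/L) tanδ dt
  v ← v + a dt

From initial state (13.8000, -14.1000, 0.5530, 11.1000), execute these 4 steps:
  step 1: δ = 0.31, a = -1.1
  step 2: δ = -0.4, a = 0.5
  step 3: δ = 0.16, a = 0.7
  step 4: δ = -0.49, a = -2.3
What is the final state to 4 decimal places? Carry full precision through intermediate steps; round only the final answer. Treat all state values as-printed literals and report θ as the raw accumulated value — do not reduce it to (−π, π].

(22.6635, -7.7708, 0.1207, 10.5500)

after step 1 (δ=0.31, a=-1.1): (16.161394, -12.642452, 0.849303, 10.825000)
after step 2 (δ=-0.4, a=0.5): (17.948890, -10.610545, 0.467908, 10.950000)
after step 3 (δ=0.16, a=0.7): (20.392146, -9.375877, 0.615167, 11.125000)
after step 4 (δ=-0.49, a=-2.3): (22.663529, -7.770832, 0.120672, 10.550000)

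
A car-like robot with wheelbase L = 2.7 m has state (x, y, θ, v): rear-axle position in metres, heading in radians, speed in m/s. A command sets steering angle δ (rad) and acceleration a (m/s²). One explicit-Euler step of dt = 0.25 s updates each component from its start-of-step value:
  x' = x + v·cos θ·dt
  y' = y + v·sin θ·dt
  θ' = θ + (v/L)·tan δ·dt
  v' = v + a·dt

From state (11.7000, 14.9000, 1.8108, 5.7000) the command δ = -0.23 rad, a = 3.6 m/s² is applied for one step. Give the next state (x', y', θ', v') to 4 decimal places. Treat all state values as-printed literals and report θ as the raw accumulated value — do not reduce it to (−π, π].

x' = 11.7000 + 5.7000·cos(1.8108)·0.25 = 11.3613
y' = 14.9000 + 5.7000·sin(1.8108)·0.25 = 16.2842
θ' = 1.8108 + (5.7000/2.7)·tan(-0.23)·0.25 = 1.6872
v' = 5.7000 + 3.6000·0.25 = 6.6000

(11.3613, 16.2842, 1.6872, 6.6000)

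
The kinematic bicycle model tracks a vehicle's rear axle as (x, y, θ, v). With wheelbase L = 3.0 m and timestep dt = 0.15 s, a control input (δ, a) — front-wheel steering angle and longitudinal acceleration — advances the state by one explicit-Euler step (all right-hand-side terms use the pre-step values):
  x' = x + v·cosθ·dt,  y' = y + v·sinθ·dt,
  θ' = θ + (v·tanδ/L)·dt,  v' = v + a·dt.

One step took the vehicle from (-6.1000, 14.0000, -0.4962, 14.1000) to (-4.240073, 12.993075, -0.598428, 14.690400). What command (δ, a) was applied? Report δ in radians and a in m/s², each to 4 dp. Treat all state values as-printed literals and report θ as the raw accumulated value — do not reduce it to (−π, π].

δ = -0.1440, a = 3.9360

a = (v'−v)/dt = (0.590400)/0.15 = 3.9360
Δθ = θ'−θ = -0.102228;  (v·dt/L) = 14.1000·0.15/3.0 = 0.705000
tan δ = Δθ·L/(v·dt) = -0.145004  →  δ = -0.1440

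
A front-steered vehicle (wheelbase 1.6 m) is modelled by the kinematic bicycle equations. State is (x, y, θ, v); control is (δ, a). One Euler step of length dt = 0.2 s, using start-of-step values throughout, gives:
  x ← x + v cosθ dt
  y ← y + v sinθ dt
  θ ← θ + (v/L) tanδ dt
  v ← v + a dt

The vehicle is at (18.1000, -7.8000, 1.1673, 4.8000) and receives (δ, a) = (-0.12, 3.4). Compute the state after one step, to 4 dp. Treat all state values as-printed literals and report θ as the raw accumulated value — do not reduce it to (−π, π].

x' = 18.1000 + 4.8000·cos(1.1673)·0.2 = 18.4769
y' = -7.8000 + 4.8000·sin(1.1673)·0.2 = -6.9171
θ' = 1.1673 + (4.8000/1.6)·tan(-0.12)·0.2 = 1.0950
v' = 4.8000 + 3.4000·0.2 = 5.4800

(18.4769, -6.9171, 1.0950, 5.4800)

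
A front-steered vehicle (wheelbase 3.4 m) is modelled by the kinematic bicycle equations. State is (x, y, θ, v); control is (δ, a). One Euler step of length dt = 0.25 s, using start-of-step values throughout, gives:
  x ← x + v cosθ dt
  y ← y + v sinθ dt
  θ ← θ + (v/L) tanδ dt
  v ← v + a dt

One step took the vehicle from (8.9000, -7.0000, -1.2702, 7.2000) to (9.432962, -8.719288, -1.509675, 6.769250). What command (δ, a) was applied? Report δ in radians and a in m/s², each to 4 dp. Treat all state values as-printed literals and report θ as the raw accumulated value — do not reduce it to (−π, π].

a = (v'−v)/dt = (-0.430750)/0.25 = -1.7230
Δθ = θ'−θ = -0.239475;  (v·dt/L) = 7.2000·0.25/3.4 = 0.529412
tan δ = Δθ·L/(v·dt) = -0.452342  →  δ = -0.4248

δ = -0.4248, a = -1.7230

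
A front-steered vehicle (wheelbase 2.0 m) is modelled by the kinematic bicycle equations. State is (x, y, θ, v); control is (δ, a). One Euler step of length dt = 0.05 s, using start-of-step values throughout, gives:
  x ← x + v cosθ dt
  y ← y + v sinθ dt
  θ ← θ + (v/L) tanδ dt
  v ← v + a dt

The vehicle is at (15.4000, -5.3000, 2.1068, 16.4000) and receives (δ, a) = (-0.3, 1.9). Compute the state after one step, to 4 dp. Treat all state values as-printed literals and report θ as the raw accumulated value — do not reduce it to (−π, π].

x' = 15.4000 + 16.4000·cos(2.1068)·0.05 = 14.9812
y' = -5.3000 + 16.4000·sin(2.1068)·0.05 = -4.5950
θ' = 2.1068 + (16.4000/2.0)·tan(-0.3)·0.05 = 1.9800
v' = 16.4000 + 1.9000·0.05 = 16.4950

(14.9812, -4.5950, 1.9800, 16.4950)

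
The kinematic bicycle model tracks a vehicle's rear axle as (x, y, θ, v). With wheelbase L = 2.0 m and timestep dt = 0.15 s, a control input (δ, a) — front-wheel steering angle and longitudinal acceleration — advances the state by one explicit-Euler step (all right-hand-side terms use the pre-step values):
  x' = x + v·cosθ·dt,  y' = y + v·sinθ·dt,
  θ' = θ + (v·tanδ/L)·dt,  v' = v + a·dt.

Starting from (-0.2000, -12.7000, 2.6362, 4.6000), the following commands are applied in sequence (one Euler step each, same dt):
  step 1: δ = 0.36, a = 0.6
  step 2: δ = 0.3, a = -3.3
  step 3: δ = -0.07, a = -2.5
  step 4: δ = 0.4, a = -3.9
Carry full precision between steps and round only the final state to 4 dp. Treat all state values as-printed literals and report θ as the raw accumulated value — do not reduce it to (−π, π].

(-2.6145, -11.7789, 2.9739, 3.2350)

after step 1 (δ=0.36, a=0.6): (-0.803739, -12.365936, 2.766059, 4.690000)
after step 2 (δ=0.3, a=-3.3): (-1.458214, -12.107914, 2.874868, 4.195000)
after step 3 (δ=-0.07, a=-2.5): (-2.065213, -11.942060, 2.852808, 3.820000)
after step 4 (δ=0.4, a=-3.9): (-2.614486, -11.778877, 2.973938, 3.235000)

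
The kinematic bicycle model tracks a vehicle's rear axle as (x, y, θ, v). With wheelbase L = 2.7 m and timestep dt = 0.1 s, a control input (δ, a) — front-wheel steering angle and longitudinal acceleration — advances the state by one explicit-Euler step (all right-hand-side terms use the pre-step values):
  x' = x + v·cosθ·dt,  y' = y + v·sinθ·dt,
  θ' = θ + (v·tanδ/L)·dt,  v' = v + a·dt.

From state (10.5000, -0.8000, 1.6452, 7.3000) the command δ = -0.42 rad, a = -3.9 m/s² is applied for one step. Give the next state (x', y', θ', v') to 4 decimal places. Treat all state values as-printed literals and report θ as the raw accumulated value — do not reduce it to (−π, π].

(10.4457, -0.0720, 1.5245, 6.9100)

x' = 10.5000 + 7.3000·cos(1.6452)·0.1 = 10.4457
y' = -0.8000 + 7.3000·sin(1.6452)·0.1 = -0.0720
θ' = 1.6452 + (7.3000/2.7)·tan(-0.42)·0.1 = 1.5245
v' = 7.3000 − 3.9000·0.1 = 6.9100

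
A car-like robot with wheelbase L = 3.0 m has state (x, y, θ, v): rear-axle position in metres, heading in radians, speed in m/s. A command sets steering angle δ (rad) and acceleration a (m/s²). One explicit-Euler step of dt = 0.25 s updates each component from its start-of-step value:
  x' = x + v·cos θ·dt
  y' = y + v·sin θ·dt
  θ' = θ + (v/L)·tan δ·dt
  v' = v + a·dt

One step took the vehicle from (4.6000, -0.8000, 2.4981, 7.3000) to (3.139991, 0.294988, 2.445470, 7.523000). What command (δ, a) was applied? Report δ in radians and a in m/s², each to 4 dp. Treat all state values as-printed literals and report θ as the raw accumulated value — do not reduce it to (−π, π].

δ = -0.0863, a = 0.8920

a = (v'−v)/dt = (0.223000)/0.25 = 0.8920
Δθ = θ'−θ = -0.052630;  (v·dt/L) = 7.3000·0.25/3.0 = 0.608333
tan δ = Δθ·L/(v·dt) = -0.086515  →  δ = -0.0863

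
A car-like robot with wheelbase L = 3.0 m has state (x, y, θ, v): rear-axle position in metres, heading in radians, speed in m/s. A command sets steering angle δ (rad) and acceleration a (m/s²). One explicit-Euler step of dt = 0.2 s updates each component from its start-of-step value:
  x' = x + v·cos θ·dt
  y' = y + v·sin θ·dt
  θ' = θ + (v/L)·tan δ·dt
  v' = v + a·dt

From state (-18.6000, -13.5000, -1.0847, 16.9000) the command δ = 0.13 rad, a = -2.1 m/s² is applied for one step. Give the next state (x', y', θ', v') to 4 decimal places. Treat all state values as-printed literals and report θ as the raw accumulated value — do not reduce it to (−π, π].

x' = -18.6000 + 16.9000·cos(-1.0847)·0.2 = -17.0209
y' = -13.5000 + 16.9000·sin(-1.0847)·0.2 = -16.4885
θ' = -1.0847 + (16.9000/3.0)·tan(0.13)·0.2 = -0.9374
v' = 16.9000 − 2.1000·0.2 = 16.4800

(-17.0209, -16.4885, -0.9374, 16.4800)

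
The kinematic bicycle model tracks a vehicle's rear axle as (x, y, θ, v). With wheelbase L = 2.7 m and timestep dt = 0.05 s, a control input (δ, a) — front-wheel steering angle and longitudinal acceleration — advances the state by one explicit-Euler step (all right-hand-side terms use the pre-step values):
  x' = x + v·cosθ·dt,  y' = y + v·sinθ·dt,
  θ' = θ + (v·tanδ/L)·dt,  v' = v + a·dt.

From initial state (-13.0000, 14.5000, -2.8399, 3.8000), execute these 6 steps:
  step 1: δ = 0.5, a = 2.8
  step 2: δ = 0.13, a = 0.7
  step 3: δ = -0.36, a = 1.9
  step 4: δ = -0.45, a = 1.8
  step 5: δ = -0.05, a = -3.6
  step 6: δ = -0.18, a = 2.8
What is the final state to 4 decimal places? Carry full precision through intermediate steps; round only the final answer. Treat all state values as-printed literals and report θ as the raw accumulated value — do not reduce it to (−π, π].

after step 1 (δ=0.5, a=2.8): (-13.181419, 14.443544, -2.801456, 3.940000)
after step 2 (δ=0.13, a=0.7): (-13.367132, 14.377822, -2.791918, 3.975000)
after step 3 (δ=-0.36, a=1.9): (-13.553855, 14.309731, -2.819625, 4.070000)
after step 4 (δ=-0.45, a=1.8): (-13.746898, 14.245337, -2.856033, 4.160000)
after step 5 (δ=-0.05, a=-3.6): (-13.946475, 14.186745, -2.859888, 3.980000)
after step 6 (δ=-0.18, a=2.8): (-14.137631, 14.131424, -2.873300, 4.120000)

(-14.1376, 14.1314, -2.8733, 4.1200)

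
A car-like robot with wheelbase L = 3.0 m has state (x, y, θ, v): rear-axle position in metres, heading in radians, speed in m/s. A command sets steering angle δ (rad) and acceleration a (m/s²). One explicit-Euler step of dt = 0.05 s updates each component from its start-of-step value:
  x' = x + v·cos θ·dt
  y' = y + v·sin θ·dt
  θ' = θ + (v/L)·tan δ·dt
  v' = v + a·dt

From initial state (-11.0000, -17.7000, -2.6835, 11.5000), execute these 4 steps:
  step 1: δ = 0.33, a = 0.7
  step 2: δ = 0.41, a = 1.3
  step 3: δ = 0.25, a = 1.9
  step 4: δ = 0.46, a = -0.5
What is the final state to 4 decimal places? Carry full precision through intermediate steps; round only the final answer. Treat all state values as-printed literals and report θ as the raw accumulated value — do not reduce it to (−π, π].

after step 1 (δ=0.33, a=0.7): (-11.515716, -17.954287, -2.617849, 11.535000)
after step 2 (δ=0.41, a=1.3): (-12.015155, -18.242734, -2.534292, 11.600000)
after step 3 (δ=0.25, a=1.9): (-12.491445, -18.573713, -2.484925, 11.695000)
after step 4 (δ=0.46, a=-0.5): (-12.954586, -18.930692, -2.388354, 11.670000)

(-12.9546, -18.9307, -2.3884, 11.6700)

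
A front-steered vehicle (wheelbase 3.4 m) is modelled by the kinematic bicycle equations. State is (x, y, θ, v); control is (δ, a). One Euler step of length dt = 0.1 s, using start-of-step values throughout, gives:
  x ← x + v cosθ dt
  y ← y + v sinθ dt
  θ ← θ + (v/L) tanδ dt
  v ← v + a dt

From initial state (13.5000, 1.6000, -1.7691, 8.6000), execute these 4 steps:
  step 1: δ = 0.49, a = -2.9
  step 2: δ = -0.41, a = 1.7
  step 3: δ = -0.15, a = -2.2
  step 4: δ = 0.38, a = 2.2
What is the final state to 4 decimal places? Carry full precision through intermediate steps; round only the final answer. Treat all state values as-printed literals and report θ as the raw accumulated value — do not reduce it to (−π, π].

after step 1 (δ=0.49, a=-2.9): (13.330574, 0.756854, -1.634184, 8.310000)
after step 2 (δ=-0.41, a=1.7): (13.277934, -0.072477, -1.740413, 8.480000)
after step 3 (δ=-0.15, a=-2.2): (13.134788, -0.908308, -1.778108, 8.260000)
after step 4 (δ=0.38, a=2.2): (12.964772, -1.716621, -1.681074, 8.480000)

(12.9648, -1.7166, -1.6811, 8.4800)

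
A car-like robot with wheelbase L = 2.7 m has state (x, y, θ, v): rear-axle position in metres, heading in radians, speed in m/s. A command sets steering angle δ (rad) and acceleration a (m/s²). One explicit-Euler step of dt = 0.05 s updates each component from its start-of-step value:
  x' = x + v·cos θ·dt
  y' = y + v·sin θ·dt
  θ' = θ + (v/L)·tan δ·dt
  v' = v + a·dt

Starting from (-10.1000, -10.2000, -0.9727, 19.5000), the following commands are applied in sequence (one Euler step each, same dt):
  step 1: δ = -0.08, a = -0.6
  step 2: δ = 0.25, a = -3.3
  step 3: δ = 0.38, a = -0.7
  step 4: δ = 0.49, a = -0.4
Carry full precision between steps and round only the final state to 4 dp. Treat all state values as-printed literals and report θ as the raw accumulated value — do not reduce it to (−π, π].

after step 1 (δ=-0.08, a=-0.6): (-9.551006, -11.005749, -1.001651, 19.470000)
after step 2 (δ=0.25, a=-3.3): (-9.026375, -11.825788, -0.909586, 19.305000)
after step 3 (δ=0.38, a=-0.7): (-8.433641, -12.587611, -0.766796, 19.270000)
after step 4 (δ=0.49, a=-0.4): (-7.739789, -13.256117, -0.576455, 19.250000)

(-7.7398, -13.2561, -0.5765, 19.2500)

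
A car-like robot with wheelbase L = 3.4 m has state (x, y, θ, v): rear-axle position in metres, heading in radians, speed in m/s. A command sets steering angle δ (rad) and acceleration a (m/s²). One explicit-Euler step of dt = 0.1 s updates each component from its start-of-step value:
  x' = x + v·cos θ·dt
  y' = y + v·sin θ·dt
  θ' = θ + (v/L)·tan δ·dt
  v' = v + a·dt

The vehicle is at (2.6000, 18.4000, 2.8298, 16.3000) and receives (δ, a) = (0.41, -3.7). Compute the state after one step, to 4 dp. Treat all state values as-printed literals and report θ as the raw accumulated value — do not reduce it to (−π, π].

x' = 2.6000 + 16.3000·cos(2.8298)·0.1 = 1.0486
y' = 18.4000 + 16.3000·sin(2.8298)·0.1 = 18.9000
θ' = 2.8298 + (16.3000/3.4)·tan(0.41)·0.1 = 3.0382
v' = 16.3000 − 3.7000·0.1 = 15.9300

(1.0486, 18.9000, 3.0382, 15.9300)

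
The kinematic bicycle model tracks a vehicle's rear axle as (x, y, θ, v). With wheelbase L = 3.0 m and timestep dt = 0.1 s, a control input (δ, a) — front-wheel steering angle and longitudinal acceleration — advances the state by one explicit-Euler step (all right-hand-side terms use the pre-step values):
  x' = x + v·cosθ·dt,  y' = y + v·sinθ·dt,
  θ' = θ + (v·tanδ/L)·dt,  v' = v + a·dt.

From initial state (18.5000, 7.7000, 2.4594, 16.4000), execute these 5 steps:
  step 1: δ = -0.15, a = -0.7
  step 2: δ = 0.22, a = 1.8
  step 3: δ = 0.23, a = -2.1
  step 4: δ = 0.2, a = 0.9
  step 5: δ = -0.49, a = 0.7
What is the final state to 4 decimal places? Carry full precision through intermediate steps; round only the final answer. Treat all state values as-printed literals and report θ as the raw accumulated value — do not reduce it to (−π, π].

(11.8014, 12.3009, 2.4461, 16.4600)

after step 1 (δ=-0.15, a=-0.7): (17.227045, 8.734014, 2.376779, 16.330000)
after step 2 (δ=0.22, a=1.8): (16.048816, 9.864707, 2.498503, 16.510000)
after step 3 (δ=0.23, a=-2.1): (14.727609, 10.854764, 2.627360, 16.300000)
after step 4 (δ=0.2, a=0.9): (13.308416, 11.656507, 2.737499, 16.390000)
after step 5 (δ=-0.49, a=0.7): (11.801423, 12.300938, 2.446091, 16.460000)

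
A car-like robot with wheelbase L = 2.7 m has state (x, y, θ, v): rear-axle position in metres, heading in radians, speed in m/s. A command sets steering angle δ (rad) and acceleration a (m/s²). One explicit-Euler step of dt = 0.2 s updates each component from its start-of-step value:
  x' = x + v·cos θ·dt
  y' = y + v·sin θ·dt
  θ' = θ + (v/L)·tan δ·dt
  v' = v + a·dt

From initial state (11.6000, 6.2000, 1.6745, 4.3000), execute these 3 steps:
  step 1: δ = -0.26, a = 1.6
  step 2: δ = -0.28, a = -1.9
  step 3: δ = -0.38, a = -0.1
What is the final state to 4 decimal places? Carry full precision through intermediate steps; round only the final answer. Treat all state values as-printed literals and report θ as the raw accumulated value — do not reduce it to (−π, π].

after step 1 (δ=-0.26, a=1.6): (11.510975, 7.055380, 1.589767, 4.620000)
after step 2 (δ=-0.28, a=-1.9): (11.493447, 7.979213, 1.491360, 4.240000)
after step 3 (δ=-0.38, a=-0.1): (11.560738, 8.824539, 1.365915, 4.220000)

(11.5607, 8.8245, 1.3659, 4.2200)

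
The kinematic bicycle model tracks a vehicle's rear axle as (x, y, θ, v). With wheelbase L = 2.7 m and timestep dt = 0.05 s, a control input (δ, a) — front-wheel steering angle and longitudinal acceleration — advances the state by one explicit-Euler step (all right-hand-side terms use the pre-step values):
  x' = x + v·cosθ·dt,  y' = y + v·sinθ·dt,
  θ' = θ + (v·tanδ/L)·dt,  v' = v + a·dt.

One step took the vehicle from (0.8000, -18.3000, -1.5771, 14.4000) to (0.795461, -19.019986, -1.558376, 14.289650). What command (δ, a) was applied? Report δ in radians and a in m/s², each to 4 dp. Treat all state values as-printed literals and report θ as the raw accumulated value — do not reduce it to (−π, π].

a = (v'−v)/dt = (-0.110350)/0.05 = -2.2070
Δθ = θ'−θ = 0.018724;  (v·dt/L) = 14.4000·0.05/2.7 = 0.266667
tan δ = Δθ·L/(v·dt) = 0.070215  →  δ = 0.0701

δ = 0.0701, a = -2.2070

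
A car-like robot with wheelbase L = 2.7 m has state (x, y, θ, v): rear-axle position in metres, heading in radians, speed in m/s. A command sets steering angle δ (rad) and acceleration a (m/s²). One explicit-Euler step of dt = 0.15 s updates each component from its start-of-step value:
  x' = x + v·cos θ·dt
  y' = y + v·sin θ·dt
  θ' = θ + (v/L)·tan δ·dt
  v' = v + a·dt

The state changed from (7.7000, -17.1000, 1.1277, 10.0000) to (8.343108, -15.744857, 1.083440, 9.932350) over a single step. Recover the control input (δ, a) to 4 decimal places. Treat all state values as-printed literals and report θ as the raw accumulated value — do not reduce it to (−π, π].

a = (v'−v)/dt = (-0.067650)/0.15 = -0.4510
Δθ = θ'−θ = -0.044260;  (v·dt/L) = 10.0000·0.15/2.7 = 0.555556
tan δ = Δθ·L/(v·dt) = -0.079668  →  δ = -0.0795

δ = -0.0795, a = -0.4510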